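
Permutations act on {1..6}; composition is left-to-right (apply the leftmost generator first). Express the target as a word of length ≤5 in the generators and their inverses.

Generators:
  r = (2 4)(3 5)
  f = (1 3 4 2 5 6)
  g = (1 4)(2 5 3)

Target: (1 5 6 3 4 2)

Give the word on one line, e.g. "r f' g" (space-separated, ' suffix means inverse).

  after f': (1 6 5 2 4 3)
  after r': (1 6 3)(4 5)
  after g: (1 6 2 5)(3 4)
  after r': (1 6 4 5)(2 3)
  after f': (1 5 6 3 4 2)

f' r' g r' f'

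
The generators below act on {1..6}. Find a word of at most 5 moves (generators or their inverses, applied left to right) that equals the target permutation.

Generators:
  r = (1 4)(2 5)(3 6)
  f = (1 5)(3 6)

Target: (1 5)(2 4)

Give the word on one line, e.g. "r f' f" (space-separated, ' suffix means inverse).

f' r' f r

  after f': (1 5)(3 6)
  after r': (1 2 5 4)
  after f: (1 2)(3 6)(4 5)
  after r: (1 5)(2 4)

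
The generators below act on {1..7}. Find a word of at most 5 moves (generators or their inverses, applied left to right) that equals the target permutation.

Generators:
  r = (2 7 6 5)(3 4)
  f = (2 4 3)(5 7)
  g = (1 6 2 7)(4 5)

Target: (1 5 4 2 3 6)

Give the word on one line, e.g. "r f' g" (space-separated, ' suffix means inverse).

  after r: (2 7 6 5)(3 4)
  after f': (2 5 3)(6 7)
  after g: (1 6)(2 4 5 3 7)
  after r: (1 5 4 2 3 6)

r f' g r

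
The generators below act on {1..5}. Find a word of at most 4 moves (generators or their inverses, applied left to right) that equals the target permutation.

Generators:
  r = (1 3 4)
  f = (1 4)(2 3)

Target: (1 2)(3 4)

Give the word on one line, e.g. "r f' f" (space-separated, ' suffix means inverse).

  after r': (1 4 3)
  after f': (2 3 4)
  after r: (1 3)(2 4)
  after f': (1 2)(3 4)

r' f' r f'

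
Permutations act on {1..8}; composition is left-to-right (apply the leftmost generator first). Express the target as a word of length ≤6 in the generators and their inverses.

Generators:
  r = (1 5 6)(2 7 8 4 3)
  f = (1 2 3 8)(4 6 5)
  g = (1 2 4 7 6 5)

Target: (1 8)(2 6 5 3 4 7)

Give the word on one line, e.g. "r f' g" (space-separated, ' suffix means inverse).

  after f': (1 8 3 2)(4 5 6)
  after r': (1 7 2 6 8 4)
  after f: (1 7 3 8 6)(2 5 4)
  after r: (1 8)(2 6 5 3 4 7)

f' r' f r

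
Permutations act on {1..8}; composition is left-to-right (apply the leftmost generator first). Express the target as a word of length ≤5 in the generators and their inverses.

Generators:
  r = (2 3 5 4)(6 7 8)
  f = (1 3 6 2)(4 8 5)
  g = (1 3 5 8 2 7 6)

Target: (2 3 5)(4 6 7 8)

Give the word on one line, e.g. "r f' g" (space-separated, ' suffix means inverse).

f f f f r

  after f: (1 3 6 2)(4 8 5)
  after f: (1 6)(2 3)(4 5 8)
  after f: (1 2 6 3)
  after f: (4 8 5)
  after r: (2 3 5)(4 6 7 8)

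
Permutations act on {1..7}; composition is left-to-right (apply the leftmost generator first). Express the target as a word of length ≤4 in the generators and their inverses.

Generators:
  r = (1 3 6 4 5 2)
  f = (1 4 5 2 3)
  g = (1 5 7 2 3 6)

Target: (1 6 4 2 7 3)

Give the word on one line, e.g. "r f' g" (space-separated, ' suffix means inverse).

g' f f

  after g': (1 6 3 2 7 5)
  after f: (1 6)(2 7)(4 5)
  after f: (1 6 4 2 7 3)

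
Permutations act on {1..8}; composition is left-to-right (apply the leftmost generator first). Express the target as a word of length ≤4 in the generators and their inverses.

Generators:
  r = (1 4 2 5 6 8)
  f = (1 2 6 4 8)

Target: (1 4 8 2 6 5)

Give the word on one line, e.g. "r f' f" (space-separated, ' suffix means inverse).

r' f'

  after r': (1 8 6 5 2 4)
  after f': (1 4 8 2 6 5)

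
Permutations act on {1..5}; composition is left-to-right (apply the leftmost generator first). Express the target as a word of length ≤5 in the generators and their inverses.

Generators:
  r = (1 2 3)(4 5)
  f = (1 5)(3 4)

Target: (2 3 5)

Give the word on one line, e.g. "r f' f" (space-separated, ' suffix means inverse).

r' f r' f

  after r': (1 3 2)(4 5)
  after f: (1 4)(2 5 3)
  after r': (1 5 2 4 3)
  after f: (2 3 5)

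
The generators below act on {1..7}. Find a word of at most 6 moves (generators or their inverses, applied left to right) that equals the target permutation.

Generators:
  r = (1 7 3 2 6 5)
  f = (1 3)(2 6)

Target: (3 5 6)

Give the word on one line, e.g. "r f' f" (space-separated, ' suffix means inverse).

  after r: (1 7 3 2 6 5)
  after f': (1 7)(3 6 5)
  after r: (1 3 5 2 6)
  after f': (3 5 6)

r f' r f'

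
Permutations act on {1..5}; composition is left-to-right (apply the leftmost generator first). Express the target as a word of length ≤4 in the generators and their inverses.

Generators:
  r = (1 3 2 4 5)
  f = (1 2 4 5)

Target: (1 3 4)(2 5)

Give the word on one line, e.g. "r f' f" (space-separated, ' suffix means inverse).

f r' f' f'

  after f: (1 2 4 5)
  after r': (1 3)
  after f': (1 3 5 4 2)
  after f': (1 3 4)(2 5)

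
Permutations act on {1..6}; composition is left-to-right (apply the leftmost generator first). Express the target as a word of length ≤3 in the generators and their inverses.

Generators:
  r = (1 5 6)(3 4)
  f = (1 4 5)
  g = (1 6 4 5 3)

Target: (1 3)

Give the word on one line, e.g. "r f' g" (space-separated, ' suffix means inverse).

r g f

  after r: (1 5 6)(3 4)
  after g: (1 3 5 4)
  after f: (1 3)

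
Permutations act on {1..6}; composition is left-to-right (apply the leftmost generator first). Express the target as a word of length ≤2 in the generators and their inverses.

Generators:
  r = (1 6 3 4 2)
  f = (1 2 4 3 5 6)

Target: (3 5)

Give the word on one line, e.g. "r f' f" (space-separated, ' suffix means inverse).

f r

  after f: (1 2 4 3 5 6)
  after r: (3 5)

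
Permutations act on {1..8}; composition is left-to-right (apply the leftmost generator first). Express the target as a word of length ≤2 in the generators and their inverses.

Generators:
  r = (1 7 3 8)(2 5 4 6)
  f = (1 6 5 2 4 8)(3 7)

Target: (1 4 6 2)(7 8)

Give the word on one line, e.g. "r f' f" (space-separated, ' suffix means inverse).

r' f'

  after r': (1 8 3 7)(2 6 4 5)
  after f': (1 4 6 2)(7 8)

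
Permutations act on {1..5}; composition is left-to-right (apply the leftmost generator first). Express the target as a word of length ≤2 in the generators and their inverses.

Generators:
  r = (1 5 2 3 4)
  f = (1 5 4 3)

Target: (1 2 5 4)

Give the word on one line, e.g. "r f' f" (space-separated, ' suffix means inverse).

  after f': (1 3 4 5)
  after r': (1 2 5 4)

f' r'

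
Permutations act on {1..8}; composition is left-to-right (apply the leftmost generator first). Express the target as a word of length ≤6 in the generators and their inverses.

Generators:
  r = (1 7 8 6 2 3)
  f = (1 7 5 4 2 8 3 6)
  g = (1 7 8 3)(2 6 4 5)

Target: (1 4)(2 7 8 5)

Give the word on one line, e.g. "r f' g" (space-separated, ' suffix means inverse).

  after r': (1 3 2 6 8 7)
  after f: (1 6 3 8 5 4 2)
  after g': (1 2 3 7)(4 5 6 8)
  after f': (1 4 7 6 2 8 5 3)
  after r': (1 4)(2 7 8 5)

r' f g' f' r'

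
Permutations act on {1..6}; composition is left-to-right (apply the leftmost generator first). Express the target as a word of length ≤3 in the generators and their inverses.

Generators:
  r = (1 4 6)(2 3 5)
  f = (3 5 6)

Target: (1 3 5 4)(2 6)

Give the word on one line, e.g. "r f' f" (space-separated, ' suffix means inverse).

  after f: (3 5 6)
  after r': (1 6 2 5 4)
  after f: (1 3 5 4)(2 6)

f r' f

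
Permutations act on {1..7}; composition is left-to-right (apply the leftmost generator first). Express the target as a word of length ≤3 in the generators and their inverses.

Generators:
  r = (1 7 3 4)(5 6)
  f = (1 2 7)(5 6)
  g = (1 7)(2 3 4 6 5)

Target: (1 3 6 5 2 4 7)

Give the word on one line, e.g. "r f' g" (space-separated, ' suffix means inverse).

f r g

  after f: (1 2 7)(5 6)
  after r: (1 2 3 4)
  after g: (1 3 6 5 2 4 7)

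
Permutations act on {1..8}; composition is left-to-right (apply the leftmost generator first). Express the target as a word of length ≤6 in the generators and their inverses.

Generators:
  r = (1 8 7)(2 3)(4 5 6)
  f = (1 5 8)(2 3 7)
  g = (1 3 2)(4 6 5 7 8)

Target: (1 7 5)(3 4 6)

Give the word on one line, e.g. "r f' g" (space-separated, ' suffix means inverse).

r' f' g' r'

  after r': (1 7 8)(2 3)(4 6 5)
  after f': (1 3 7 5 4 6)
  after g': (2 3 5 8 7 6)
  after r': (1 7 5)(3 4 6)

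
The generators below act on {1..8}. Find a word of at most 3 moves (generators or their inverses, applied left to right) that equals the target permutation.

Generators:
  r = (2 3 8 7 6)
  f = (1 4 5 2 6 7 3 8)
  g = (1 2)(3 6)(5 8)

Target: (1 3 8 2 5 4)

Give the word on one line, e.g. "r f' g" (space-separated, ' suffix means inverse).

f' r'

  after f': (1 8 3 7 6 2 5 4)
  after r': (1 3 8 2 5 4)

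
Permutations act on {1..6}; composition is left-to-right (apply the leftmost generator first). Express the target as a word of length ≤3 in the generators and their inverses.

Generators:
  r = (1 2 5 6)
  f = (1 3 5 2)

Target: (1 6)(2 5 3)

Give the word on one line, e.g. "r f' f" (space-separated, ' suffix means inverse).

r' f f

  after r': (1 6 5 2)
  after f: (1 6 2 3 5)
  after f: (1 6)(2 5 3)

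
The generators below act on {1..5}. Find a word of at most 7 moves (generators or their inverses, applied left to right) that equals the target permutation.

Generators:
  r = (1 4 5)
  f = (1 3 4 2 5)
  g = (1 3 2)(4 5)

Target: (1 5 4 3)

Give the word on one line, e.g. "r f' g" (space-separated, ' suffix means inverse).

  after g: (1 3 2)(4 5)
  after r': (1 3 2 5)
  after r': (1 3 2 4)
  after f: (1 4 3 5)
  after r: (1 5 4 3)

g r' r' f r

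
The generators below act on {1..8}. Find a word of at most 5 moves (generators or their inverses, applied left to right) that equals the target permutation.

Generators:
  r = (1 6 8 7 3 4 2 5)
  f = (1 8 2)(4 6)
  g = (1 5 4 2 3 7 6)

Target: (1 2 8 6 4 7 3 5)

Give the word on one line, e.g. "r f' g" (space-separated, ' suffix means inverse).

  after f': (1 2 8)(4 6)
  after r: (1 5)(2 7 3 4 8 6)
  after g: (1 4 8)(2 6 3)
  after r: (1 2 8 6 4 7 3 5)

f' r g r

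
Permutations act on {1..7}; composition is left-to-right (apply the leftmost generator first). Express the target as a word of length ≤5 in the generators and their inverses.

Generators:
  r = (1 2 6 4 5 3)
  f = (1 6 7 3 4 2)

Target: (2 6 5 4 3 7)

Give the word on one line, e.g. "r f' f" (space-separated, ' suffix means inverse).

  after r': (1 3 5 4 6 2)
  after f: (1 4 7 3 5 2 6)
  after r': (1 6 3 4 7 5)
  after r': (1 2)(3 6 5)(4 7)
  after f: (2 6 5 4 3 7)

r' f r' r' f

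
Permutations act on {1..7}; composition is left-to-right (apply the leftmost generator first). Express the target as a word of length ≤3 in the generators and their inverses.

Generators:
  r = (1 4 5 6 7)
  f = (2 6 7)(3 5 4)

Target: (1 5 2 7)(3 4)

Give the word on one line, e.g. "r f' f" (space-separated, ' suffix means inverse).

r f f

  after r: (1 4 5 6 7)
  after f: (1 3 5 7)(2 6)
  after f: (1 5 2 7)(3 4)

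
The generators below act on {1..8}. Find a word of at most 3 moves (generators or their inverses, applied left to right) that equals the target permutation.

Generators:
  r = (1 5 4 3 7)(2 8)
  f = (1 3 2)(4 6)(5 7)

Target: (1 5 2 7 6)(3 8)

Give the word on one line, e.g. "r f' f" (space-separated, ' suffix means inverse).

  after f: (1 3 2)(4 6)(5 7)
  after r: (1 7 4 6 3 8 2 5)
  after f': (1 5 2 7 6)(3 8)

f r f'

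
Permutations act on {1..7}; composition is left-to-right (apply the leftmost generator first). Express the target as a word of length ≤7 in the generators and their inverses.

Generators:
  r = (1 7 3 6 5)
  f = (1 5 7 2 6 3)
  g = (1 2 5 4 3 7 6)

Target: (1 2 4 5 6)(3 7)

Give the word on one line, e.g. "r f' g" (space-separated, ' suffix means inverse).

r' g g r' f

  after r': (1 5 6 3 7)
  after g: (1 4 3 6 7 2 5)
  after g: (1 3)(2 4 7 5)
  after r': (1 7 6 3 5 2 4)
  after f: (1 2 4 5 6)(3 7)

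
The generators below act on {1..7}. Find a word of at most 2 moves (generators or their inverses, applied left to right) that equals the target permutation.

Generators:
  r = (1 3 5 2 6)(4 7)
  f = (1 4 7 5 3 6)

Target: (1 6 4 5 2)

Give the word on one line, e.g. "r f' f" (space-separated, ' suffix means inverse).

  after r: (1 3 5 2 6)(4 7)
  after f: (1 6 4 5 2)

r f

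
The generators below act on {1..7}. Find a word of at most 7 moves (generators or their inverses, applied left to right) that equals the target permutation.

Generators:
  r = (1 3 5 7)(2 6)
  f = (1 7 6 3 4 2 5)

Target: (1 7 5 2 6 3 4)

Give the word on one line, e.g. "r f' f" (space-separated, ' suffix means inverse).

r f' r r f'

  after r: (1 3 5 7)(2 6)
  after f': (1 6 4 3 2 7 5)
  after r: (1 2)(3 6 4 5)
  after r: (1 6 4 7)(2 3)
  after f': (1 7 5 2 6 3 4)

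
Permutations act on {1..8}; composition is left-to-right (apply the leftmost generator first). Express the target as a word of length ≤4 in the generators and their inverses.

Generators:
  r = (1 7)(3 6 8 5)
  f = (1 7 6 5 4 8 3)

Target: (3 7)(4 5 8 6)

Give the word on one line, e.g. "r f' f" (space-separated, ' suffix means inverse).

r f'

  after r: (1 7)(3 6 8 5)
  after f': (3 7)(4 5 8 6)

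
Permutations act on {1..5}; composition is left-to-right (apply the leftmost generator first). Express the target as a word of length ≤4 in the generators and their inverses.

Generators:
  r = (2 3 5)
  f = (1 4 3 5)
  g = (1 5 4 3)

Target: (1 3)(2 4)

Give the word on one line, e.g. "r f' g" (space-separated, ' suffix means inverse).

  after g': (1 3 4 5)
  after r: (1 5)(2 3 4)
  after f': (1 3)(2 4)

g' r f'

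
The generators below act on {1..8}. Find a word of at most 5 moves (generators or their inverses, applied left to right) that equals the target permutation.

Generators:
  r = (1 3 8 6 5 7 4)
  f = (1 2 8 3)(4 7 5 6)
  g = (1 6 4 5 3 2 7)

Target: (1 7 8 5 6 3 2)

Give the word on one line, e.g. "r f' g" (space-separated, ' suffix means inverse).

  after g: (1 6 4 5 3 2 7)
  after r: (1 5 8 6)(2 4 7 3)
  after r: (1 7 8 5 6 3 2)

g r r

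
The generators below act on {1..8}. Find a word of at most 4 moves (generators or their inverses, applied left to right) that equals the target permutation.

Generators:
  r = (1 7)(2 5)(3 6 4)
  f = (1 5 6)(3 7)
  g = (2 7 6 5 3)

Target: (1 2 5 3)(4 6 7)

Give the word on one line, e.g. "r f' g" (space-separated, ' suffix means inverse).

f r'

  after f: (1 5 6)(3 7)
  after r': (1 2 5 3)(4 6 7)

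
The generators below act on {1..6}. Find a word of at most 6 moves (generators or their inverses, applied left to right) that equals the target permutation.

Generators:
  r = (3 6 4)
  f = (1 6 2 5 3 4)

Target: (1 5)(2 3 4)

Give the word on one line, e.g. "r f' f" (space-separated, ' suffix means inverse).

f f f r

  after f: (1 6 2 5 3 4)
  after f: (1 2 3)(4 6 5)
  after f: (1 5)(2 4)(3 6)
  after r: (1 5)(2 3 4)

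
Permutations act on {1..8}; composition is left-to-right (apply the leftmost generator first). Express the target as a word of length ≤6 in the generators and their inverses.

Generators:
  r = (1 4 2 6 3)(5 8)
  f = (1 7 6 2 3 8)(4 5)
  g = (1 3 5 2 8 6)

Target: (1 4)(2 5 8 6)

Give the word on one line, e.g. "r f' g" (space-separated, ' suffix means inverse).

r' g' r g'

  after r': (1 3 6 2 4)(5 8)
  after g': (2 4 6 5)(3 8)
  after r: (1 4 3 5 6 8)
  after g': (1 4)(2 5 8 6)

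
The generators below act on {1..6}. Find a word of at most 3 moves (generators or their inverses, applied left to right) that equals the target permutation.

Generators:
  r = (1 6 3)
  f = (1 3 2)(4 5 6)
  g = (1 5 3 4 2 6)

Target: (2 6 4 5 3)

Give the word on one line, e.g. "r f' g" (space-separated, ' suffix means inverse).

  after f': (1 2 3)(4 6 5)
  after f': (1 3 2)(4 5 6)
  after r: (2 6 4 5 3)

f' f' r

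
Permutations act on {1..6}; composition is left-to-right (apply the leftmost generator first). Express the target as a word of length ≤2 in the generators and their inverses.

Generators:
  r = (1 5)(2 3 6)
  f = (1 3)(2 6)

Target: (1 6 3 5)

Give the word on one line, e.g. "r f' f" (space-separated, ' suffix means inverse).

  after f: (1 3)(2 6)
  after r: (1 6 3 5)

f r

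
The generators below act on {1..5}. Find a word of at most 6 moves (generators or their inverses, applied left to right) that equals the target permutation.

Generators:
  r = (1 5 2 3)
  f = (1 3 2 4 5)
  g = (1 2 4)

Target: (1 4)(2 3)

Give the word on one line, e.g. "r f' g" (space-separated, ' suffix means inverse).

  after r: (1 5 2 3)
  after g: (1 5 4)(2 3)
  after f': (1 4 5 2)
  after r': (1 4)(2 3)

r g f' r'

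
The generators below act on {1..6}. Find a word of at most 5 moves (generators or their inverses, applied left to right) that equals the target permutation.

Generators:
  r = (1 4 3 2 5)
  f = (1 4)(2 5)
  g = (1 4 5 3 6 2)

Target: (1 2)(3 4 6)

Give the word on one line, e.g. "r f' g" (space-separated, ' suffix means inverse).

g' g' g' r

  after g': (1 2 6 3 5 4)
  after g': (1 6 5)(2 3 4)
  after g': (1 3)(2 5)(4 6)
  after r: (1 2)(3 4 6)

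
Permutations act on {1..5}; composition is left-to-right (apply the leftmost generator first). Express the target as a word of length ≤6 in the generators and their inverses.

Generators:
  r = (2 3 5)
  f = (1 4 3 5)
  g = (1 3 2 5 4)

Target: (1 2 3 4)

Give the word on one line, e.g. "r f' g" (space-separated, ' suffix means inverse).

f r g g r'

  after f: (1 4 3 5)
  after r: (1 4 5)(2 3)
  after g: (3 5)
  after g: (1 3 4)(2 5)
  after r': (1 2 3 4)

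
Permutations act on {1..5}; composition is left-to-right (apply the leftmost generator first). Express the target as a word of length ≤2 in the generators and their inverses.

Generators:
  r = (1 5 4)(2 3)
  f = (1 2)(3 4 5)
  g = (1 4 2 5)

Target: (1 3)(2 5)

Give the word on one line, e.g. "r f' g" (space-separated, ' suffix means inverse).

  after f: (1 2)(3 4 5)
  after r: (1 3)(2 5)

f r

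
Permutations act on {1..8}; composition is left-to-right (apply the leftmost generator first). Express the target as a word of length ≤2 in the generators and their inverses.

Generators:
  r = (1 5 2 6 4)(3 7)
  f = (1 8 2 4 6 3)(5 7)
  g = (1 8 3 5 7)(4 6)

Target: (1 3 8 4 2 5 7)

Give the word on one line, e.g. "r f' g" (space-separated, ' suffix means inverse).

  after g': (1 7 5 3 8)(4 6)
  after r': (1 3 8 4 2 5 7)

g' r'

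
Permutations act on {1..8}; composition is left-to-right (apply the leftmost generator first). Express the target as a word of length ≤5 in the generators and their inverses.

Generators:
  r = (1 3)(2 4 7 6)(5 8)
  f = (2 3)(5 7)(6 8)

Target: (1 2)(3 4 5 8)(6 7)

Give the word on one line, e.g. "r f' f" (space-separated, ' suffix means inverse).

  after f': (2 3)(5 7)(6 8)
  after r: (1 3 4 7 8 2)(5 6)
  after f: (1 2)(3 4 5 8)(6 7)

f' r f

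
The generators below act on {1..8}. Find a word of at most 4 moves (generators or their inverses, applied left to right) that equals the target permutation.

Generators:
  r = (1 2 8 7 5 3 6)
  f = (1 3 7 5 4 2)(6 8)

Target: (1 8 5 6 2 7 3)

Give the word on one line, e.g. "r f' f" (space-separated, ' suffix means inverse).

  after r: (1 2 8 7 5 3 6)
  after r: (1 8 5 6 2 7 3)

r r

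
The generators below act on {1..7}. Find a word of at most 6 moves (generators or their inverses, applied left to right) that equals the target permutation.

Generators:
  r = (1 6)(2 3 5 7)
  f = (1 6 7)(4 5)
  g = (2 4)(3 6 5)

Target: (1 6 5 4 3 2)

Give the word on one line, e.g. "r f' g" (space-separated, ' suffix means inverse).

g f r f

  after g: (2 4)(3 6 5)
  after f: (1 6 4 2 5 3 7)
  after r: (2 7 6 4 3)
  after f: (1 6 5 4 3 2)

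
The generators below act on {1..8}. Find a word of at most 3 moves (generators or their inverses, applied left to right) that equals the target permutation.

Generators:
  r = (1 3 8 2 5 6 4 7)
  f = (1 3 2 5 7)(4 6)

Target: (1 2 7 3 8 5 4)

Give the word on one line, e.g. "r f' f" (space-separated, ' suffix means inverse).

  after r: (1 3 8 2 5 6 4 7)
  after f: (1 2 7 3 8 5 4)

r f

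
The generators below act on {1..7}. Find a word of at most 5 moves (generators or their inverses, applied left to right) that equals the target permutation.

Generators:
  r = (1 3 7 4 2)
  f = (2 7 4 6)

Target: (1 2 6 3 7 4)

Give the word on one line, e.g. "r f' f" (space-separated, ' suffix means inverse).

  after r': (1 2 4 7 3)
  after f: (1 7 3)(2 6)
  after r: (1 4 2 6)
  after r: (1 2 6 3 7 4)

r' f r r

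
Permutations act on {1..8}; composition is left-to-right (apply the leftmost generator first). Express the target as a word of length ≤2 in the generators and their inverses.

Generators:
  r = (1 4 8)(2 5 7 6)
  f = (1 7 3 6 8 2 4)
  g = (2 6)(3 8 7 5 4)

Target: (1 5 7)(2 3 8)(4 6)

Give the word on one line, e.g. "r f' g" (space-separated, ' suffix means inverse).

  after f': (1 4 2 8 6 3 7)
  after g': (1 5 7)(2 3 8)(4 6)

f' g'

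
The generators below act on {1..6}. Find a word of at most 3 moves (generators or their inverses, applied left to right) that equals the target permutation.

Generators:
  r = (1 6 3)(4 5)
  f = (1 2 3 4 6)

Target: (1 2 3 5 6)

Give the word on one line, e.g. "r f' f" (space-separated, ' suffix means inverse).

r' f' r'

  after r': (1 3 6)(4 5)
  after f': (1 2)(3 4 5)
  after r': (1 2 3 5 6)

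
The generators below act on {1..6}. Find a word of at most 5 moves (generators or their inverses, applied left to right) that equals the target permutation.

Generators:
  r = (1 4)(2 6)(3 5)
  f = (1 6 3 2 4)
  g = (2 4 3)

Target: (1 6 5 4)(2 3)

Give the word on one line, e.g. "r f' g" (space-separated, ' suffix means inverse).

  after r: (1 4)(2 6)(3 5)
  after f': (1 2)(3 5 6)
  after r: (1 6 5 2 4)
  after g: (1 6 5 4)(2 3)

r f' r g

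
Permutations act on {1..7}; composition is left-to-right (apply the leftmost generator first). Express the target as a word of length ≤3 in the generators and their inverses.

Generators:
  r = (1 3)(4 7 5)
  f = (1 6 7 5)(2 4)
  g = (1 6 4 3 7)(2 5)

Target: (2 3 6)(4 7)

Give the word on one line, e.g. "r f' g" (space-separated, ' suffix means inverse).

g r' g'

  after g: (1 6 4 3 7)(2 5)
  after r': (1 6 5 2 7 3 4)
  after g': (2 3 6)(4 7)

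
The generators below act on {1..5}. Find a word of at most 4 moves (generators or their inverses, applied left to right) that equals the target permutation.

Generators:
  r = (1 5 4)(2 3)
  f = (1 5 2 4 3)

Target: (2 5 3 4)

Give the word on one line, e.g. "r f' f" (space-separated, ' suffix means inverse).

  after f': (1 3 4 2 5)
  after r: (1 2 4 3)
  after f': (1 5)
  after f': (2 5 3 4)

f' r f' f'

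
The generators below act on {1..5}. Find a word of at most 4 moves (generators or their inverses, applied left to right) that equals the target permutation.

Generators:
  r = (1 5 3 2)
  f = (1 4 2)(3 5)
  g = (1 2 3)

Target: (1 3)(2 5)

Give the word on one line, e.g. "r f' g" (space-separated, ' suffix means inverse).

r r

  after r: (1 5 3 2)
  after r: (1 3)(2 5)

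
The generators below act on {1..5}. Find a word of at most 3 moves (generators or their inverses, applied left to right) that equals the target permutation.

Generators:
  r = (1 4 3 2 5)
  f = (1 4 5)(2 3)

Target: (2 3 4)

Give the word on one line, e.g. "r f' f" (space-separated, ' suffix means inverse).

f' f' r'

  after f': (1 5 4)(2 3)
  after f': (1 4 5)
  after r': (2 3 4)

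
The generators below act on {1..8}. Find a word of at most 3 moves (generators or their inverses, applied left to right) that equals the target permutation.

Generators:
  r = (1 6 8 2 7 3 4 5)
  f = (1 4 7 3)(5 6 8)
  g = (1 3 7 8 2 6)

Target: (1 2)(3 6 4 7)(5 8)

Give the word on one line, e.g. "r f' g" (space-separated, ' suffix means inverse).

  after f': (1 3 7 4)(5 8 6)
  after g: (1 7 4 3 8)(2 6 5)
  after r': (1 2)(3 6 4 7)(5 8)

f' g r'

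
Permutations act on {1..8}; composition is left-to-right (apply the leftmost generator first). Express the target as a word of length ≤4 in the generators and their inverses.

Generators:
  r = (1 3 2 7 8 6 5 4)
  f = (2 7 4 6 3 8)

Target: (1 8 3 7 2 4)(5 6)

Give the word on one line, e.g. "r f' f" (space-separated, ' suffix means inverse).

r f

  after r: (1 3 2 7 8 6 5 4)
  after f: (1 8 3 7 2 4)(5 6)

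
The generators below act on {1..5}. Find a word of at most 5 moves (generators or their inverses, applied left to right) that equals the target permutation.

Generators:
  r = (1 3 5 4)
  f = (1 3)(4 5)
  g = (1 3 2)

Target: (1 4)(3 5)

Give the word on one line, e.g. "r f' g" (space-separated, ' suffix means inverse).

r' r' g' f g'

  after r': (1 4 5 3)
  after r': (1 5)(3 4)
  after g': (1 5 2 3 4)
  after f: (1 4 3 5 2)
  after g': (1 4)(3 5)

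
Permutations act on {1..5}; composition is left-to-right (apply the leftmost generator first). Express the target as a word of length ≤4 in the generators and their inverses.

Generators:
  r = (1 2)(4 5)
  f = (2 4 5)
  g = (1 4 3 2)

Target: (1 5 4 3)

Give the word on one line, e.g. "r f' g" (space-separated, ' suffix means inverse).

g r'

  after g: (1 4 3 2)
  after r': (1 5 4 3)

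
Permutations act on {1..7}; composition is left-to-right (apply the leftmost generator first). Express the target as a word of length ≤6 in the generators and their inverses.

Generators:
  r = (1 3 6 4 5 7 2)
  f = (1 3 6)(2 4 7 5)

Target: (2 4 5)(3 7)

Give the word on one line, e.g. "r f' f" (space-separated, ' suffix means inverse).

  after f': (1 6 3)(2 5 7 4)
  after f': (1 3 6)(2 7)(4 5)
  after r: (1 6 3 4 7)
  after f: (2 4 5)(3 7)

f' f' r f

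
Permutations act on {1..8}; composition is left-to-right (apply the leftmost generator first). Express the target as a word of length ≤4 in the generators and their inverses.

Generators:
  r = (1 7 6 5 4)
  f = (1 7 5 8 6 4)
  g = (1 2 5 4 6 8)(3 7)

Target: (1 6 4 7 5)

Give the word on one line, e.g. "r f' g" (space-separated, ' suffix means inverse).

  after r: (1 7 6 5 4)
  after r: (1 6 4 7 5)

r r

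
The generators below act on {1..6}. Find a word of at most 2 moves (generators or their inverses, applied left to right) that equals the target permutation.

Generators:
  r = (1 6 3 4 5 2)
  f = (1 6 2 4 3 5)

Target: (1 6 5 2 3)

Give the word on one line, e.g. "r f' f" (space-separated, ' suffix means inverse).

r' f'

  after r': (1 2 5 4 3 6)
  after f': (1 6 5 2 3)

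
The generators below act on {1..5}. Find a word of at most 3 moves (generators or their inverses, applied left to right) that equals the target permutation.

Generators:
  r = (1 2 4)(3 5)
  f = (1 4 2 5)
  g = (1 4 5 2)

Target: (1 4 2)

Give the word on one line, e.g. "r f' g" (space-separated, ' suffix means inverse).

  after f': (1 5 2 4)
  after g': (1 4 2)

f' g'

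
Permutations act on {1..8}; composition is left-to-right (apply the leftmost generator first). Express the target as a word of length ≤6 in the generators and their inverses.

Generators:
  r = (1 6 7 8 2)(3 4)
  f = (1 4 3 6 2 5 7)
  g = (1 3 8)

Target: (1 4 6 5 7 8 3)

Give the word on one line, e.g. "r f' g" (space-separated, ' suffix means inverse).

r' f' f' r g

  after r': (1 2 8 7 6)(3 4)
  after f': (1 6 7 3)(2 8 5)
  after f': (1 3 7 4)(2 8)(5 6)
  after r: (1 4 6 5 7 3 8)
  after g: (1 4 6 5 7 8 3)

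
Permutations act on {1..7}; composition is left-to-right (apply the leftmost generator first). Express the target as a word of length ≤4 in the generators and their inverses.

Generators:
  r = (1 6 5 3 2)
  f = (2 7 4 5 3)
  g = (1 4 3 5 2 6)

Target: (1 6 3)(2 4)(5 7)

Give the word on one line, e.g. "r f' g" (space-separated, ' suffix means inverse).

f r f

  after f: (2 7 4 5 3)
  after r: (1 6 5 2 7 4 3)
  after f: (1 6 3)(2 4)(5 7)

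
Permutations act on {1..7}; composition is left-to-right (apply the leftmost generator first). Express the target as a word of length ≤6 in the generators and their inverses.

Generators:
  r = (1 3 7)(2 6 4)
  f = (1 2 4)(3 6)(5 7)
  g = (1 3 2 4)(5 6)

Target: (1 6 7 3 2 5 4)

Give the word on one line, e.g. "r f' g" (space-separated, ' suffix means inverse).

  after r: (1 3 7)(2 6 4)
  after f: (1 6)(2 3 5 7)
  after g: (1 5 7 4)(3 6)
  after r: (1 5)(2 6 7)(3 4)
  after g': (1 6 7 3 2 5 4)

r f g r g'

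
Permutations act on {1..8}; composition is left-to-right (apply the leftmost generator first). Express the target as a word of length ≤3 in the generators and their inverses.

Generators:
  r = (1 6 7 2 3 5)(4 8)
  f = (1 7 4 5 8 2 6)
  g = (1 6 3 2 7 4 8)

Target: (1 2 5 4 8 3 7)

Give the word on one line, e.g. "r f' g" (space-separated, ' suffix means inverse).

  after f': (1 6 2 8 5 4 7)
  after g: (1 3 2)(5 8)(6 7)
  after r': (1 2 5 4 8 3 7)

f' g r'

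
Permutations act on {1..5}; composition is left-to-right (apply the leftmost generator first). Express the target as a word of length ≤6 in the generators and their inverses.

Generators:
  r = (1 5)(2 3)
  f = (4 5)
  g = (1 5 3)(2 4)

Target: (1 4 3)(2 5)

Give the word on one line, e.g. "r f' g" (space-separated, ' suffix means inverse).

f g f f f

  after f: (4 5)
  after g: (1 5 2 4 3)
  after f: (1 4 3)(2 5)
  after f: (1 5 2 4 3)
  after f: (1 4 3)(2 5)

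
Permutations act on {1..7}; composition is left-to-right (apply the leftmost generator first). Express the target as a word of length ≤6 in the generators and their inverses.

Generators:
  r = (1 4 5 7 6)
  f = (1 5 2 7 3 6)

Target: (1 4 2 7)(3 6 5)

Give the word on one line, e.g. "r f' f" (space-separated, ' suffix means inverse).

f r' f f

  after f: (1 5 2 7 3 6)
  after r': (1 4)(2 5)(3 7)
  after f: (1 4 5 7 6)
  after f: (1 4 2 7)(3 6 5)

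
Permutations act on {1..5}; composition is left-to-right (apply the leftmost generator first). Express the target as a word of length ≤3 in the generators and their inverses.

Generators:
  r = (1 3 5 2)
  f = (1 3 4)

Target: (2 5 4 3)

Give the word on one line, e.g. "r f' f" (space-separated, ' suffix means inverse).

  after f': (1 4 3)
  after r': (1 4)(2 5 3)
  after f: (2 5 4 3)

f' r' f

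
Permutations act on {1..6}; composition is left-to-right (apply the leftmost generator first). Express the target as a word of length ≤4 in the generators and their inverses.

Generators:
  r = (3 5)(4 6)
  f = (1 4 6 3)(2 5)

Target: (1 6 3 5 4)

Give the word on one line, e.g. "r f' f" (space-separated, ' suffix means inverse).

r f f

  after r: (3 5)(4 6)
  after f: (1 4 3 2 5)
  after f: (1 6 3 5 4)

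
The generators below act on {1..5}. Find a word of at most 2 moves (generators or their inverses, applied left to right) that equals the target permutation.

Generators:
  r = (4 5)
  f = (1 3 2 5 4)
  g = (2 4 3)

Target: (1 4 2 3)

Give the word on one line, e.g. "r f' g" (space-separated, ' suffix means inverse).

r' f'

  after r': (4 5)
  after f': (1 4 2 3)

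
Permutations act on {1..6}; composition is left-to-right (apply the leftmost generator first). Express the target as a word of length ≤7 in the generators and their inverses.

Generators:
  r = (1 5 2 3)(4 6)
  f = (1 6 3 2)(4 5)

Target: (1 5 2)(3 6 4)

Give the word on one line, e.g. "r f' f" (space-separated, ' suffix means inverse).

  after f: (1 6 3 2)(4 5)
  after f: (1 3)(2 6)
  after r: (2 4 6 3 5)
  after f': (1 2 5 3 4)
  after r': (1 5 2)(3 6 4)

f f r f' r'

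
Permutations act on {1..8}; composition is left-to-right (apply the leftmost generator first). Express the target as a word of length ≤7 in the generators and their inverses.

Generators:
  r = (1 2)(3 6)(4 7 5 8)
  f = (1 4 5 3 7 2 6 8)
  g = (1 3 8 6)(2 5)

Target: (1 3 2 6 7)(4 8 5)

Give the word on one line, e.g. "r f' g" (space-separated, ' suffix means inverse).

g' f g f g'

  after g': (1 6 8 3)(2 5)
  after f: (1 8 7 2 3 4 5 6)
  after g: (1 6 3 4 2 8 7 5)
  after f: (1 8 2)(3 5 4 6 7)
  after g': (1 3 2 6 7)(4 8 5)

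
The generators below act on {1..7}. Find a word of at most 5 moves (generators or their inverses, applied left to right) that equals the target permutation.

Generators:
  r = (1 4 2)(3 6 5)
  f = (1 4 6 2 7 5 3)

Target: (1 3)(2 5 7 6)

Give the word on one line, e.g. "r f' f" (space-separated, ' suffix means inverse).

  after r': (1 2 4)(3 5 6)
  after r': (1 4 2)(3 6 5)
  after f': (2 3 4 6 7)
  after f': (1 3)(2 5 7 6)

r' r' f' f'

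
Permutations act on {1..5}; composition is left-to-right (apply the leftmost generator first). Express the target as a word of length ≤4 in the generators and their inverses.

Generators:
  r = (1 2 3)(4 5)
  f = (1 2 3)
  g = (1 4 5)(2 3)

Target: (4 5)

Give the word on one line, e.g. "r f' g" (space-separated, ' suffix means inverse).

r' f

  after r': (1 3 2)(4 5)
  after f: (4 5)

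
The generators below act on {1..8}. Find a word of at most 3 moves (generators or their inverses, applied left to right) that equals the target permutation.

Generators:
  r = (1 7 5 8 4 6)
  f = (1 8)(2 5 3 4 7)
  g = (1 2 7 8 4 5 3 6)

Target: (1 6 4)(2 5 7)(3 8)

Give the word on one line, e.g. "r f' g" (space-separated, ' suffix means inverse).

r f' r

  after r: (1 7 5 8 4 6)
  after f': (1 4 6 8 3 5)(2 7)
  after r: (1 6 4)(2 5 7)(3 8)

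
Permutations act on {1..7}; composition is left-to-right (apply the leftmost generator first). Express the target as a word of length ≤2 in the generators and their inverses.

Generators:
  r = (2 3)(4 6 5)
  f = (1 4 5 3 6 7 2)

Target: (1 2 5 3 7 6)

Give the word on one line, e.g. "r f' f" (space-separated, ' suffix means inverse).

r' f'

  after r': (2 3)(4 5 6)
  after f': (1 2 5 3 7 6)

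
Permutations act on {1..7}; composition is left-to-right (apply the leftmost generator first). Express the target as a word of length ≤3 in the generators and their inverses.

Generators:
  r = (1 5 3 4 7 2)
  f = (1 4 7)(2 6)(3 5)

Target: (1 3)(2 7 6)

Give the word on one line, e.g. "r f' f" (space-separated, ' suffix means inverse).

r f'

  after r: (1 5 3 4 7 2)
  after f': (1 3)(2 7 6)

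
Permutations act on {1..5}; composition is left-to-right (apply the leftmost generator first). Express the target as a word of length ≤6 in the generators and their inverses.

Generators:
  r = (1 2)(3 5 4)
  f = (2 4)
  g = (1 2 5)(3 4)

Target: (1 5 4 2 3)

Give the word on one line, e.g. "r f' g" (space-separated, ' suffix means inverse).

r r f' g'

  after r: (1 2)(3 5 4)
  after r: (3 4 5)
  after f': (2 4 5 3)
  after g': (1 5 4 2 3)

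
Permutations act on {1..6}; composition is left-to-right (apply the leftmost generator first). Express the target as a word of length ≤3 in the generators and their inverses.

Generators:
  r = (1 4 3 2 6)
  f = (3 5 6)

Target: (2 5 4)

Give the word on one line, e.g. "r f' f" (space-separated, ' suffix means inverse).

r f' r'

  after r: (1 4 3 2 6)
  after f': (1 4 6)(2 5 3)
  after r': (2 5 4)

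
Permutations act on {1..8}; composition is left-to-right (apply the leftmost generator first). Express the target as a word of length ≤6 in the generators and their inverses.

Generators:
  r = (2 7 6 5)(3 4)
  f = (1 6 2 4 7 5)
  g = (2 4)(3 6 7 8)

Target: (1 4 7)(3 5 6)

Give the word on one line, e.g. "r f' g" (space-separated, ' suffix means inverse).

r' f' r f

  after r': (2 5 6 7)(3 4)
  after f': (1 5)(2 7 6 4 3)
  after r: (1 2 6 3 7 5)
  after f: (1 4 7)(3 5 6)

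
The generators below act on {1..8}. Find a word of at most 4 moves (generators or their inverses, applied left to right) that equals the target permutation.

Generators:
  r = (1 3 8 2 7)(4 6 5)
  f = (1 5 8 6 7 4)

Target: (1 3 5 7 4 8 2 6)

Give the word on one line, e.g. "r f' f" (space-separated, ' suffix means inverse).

  after r: (1 3 8 2 7)(4 6 5)
  after f': (1 3 5 7 4 8 2 6)

r f'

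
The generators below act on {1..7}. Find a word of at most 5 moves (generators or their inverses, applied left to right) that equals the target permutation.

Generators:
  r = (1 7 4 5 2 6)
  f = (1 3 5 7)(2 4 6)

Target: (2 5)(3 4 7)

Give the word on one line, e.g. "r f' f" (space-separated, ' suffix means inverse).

r r f' r r

  after r: (1 7 4 5 2 6)
  after r: (1 4 2)(5 6 7)
  after f': (1 2 7 3)(4 6 5)
  after r: (1 6 2 4)(3 7)
  after r: (2 5)(3 4 7)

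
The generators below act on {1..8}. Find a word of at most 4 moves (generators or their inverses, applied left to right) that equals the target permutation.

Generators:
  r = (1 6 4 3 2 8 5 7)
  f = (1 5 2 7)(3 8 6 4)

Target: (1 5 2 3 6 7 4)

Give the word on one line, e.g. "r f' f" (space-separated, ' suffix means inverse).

f' r f' r'

  after f': (1 7 2 5)(3 4 6 8)
  after r: (2 7 8)(5 6)
  after f': (1 7 3 4 6)(5 8)
  after r': (1 5 2 3 6 7 4)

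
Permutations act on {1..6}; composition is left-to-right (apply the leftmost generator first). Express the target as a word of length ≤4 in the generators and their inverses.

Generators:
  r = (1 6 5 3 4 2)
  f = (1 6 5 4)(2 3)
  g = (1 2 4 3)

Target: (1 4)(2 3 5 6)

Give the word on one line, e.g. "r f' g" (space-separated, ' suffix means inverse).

  after r': (1 2 4 3 5 6)
  after g': (3 5 6)
  after g': (1 3 5 6 4 2)
  after g': (1 4)(2 3 5 6)

r' g' g' g'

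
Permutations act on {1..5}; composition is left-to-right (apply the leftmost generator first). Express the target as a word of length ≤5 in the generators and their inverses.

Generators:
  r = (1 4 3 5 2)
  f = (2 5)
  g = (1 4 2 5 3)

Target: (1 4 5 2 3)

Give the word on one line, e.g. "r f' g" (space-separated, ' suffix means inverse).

  after f: (2 5)
  after g: (1 4 2 3)
  after f': (1 4 5 2 3)

f g f'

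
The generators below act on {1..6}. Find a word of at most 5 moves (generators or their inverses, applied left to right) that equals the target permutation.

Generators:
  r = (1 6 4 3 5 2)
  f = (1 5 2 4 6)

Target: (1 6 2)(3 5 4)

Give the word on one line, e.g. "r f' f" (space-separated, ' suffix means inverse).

f r r f'

  after f: (1 5 2 4 6)
  after r: (1 2 3 5)
  after r: (2 5 6 4 3)
  after f': (1 6 2)(3 5 4)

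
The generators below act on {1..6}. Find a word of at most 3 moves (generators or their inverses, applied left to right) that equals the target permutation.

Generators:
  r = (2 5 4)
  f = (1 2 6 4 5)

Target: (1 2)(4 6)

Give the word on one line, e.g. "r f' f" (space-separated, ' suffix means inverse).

  after f': (1 5 4 6 2)
  after r': (1 2)(4 6)

f' r'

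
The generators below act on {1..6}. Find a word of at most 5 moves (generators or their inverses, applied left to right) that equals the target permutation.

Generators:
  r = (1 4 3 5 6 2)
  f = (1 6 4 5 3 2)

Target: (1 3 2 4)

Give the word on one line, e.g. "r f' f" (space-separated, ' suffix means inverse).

r f f

  after r: (1 4 3 5 6 2)
  after f: (1 5 4 2 6)
  after f: (1 3 2 4)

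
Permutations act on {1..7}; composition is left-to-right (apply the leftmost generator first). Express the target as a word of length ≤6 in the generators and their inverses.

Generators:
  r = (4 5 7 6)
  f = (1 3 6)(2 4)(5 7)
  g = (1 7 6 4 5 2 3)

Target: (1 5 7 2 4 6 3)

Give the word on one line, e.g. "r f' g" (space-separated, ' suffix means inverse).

f g f' g g

  after f: (1 3 6)(2 4)(5 7)
  after g: (2 5 6 7)(3 4)
  after f': (1 6 5 3 2 7 4)
  after g: (1 4 7 5)(2 6)
  after g: (1 5 7 2 4 6 3)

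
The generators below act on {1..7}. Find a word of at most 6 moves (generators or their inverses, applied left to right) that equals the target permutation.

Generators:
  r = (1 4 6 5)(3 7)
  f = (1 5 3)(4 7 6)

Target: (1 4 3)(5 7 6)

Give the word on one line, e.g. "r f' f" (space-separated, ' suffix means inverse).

r' f r f'

  after r': (1 5 6 4)(3 7)
  after f: (1 3 6 7)(4 5)
  after r: (1 7 4)(3 5 6)
  after f': (1 4 3)(5 7 6)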